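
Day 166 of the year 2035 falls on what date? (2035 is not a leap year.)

15 June 2035

January has 31 days (166 − 31 = 135 remain).
February has 28 days (135 − 28 = 107 remain).
March has 31 days (107 − 31 = 76 remain).
April has 30 days (76 − 30 = 46 remain).
May has 31 days (46 − 31 = 15 remain).
15 into June → June 15.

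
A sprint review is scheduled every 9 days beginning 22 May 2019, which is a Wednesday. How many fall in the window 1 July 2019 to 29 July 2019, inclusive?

3

Occurrences land 9·i days after 22 May 2019 for i = 0, 1, 2, …
1 July 2019 is 40 days after the start; 40 ÷ 9 = 4 remainder 4; since the remainder is 4, round up to i = 5. First occurrence in the window: #6 on 6 July 2019 (5×9 = 45 days in).
29 July 2019 is 68 days after the start; 68 ÷ 9 = 7 remainder 5. Last occurrence in the window: #8 on 24 July 2019.
Occurrences #6 through #8: 3 in total.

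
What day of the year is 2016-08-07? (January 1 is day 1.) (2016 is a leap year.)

220

Days in months before August: 31 + 29 + 31 + 30 + 31 + 30 + 31 = 213.
Plus 7 days into August → day 220.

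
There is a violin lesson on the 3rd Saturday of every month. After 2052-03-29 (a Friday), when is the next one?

2052-04-20

March 2052 starts on a Friday; its first Saturday is the 2nd, so the 3rd Saturday is the 16th — 2052-03-16.
That is not after 2052-03-29, so look at April 2052.
April 2052 starts on a Monday; its first Saturday is the 6th, so the 3rd Saturday is the 20th — 2052-04-20.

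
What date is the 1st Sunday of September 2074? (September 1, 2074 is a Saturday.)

September 2, 2074

September 2074 begins on a Saturday, so the first Sunday is September 2 (1 day later).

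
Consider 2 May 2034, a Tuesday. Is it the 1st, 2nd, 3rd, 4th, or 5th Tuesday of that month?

1st

Day 2 falls in week ⌈2/7⌉ of the month.
Days 1–7 hold the 1st Tuesday, 8–14 the 2nd, 15–21 the 3rd, 22–28 the 4th, 29–31 the 5th.
2 is in the range for the 1st.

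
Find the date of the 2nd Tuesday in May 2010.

11 May 2010

May 2010 begins on a Saturday, so the first Tuesday is May 4 (3 days later).
The 2nd Tuesday is 1 weeks later: 4 + 7 = 11.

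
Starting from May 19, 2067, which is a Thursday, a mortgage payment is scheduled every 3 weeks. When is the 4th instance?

July 21, 2067

The 4th occurrence is 3 intervals after the first: 3 × 21 = 63 days after May 19, 2067.
May has 31 days — 12 days to the end of May leaves 51.
June has 30 days (21 left).
21 days into July → July 21, 2067.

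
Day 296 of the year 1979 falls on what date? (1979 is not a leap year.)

January has 31 days (296 − 31 = 265 remain).
February has 28 days (265 − 28 = 237 remain).
March has 31 days (237 − 31 = 206 remain).
April has 30 days (206 − 30 = 176 remain).
May has 31 days (176 − 31 = 145 remain).
June has 30 days (145 − 30 = 115 remain).
July has 31 days (115 − 31 = 84 remain).
August has 31 days (84 − 31 = 53 remain).
September has 30 days (53 − 30 = 23 remain).
23 into October → October 23.

23 October 1979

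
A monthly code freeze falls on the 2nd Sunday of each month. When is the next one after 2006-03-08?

March 2006 starts on a Wednesday; its first Sunday is the 5th, so the 2nd Sunday is the 12th — 2006-03-12.
2006-03-12 is after 2006-03-08, so that is the next one.

2006-03-12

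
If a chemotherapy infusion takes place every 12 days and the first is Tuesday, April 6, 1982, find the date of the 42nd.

The 42nd occurrence is 41 intervals after the first: 41 × 12 = 492 days after April 6, 1982.
April has 30 days — 24 days to the end of April leaves 468.
From end of April to end of 1982 is 245 days (223 left).
January has 31 days (192 left).
February has 28 days (164 left).
March has 31 days (133 left).
April has 30 days (103 left).
May has 31 days (72 left).
June has 30 days (42 left).
July has 31 days (11 left).
11 days into August → August 11, 1983.

August 11, 1983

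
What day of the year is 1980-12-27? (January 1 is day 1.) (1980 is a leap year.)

Days in months before December: 31 + 29 + 31 + 30 + 31 + 30 + 31 + 31 + 30 + 31 + 30 = 335.
Plus 27 days into December → day 362.

362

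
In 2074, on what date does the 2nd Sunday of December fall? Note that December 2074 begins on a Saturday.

December 2074 begins on a Saturday, so the first Sunday is December 2 (1 day later).
The 2nd Sunday is 1 weeks later: 2 + 7 = 9.

2074-12-09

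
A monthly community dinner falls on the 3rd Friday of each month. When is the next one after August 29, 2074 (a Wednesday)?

September 21, 2074

August 2074 starts on a Wednesday; its first Friday is the 3rd, so the 3rd Friday is the 17th — August 17, 2074.
That is not after August 29, 2074, so look at September 2074.
September 2074 starts on a Saturday; its first Friday is the 7th, so the 3rd Friday is the 21st — September 21, 2074.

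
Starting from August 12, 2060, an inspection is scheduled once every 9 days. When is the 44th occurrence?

The 44th occurrence is 43 intervals after the first: 43 × 9 = 387 days after August 12, 2060.
August has 31 days — 19 days to the end of August leaves 368.
September has 30 days (338 left).
October has 31 days (307 left).
November has 30 days (277 left).
December has 31 days (246 left).
January has 31 days (215 left).
February has 28 days (187 left).
March has 31 days (156 left).
April has 30 days (126 left).
May has 31 days (95 left).
June has 30 days (65 left).
July has 31 days (34 left).
August has 31 days (3 left).
3 days into September → September 3, 2061.

September 3, 2061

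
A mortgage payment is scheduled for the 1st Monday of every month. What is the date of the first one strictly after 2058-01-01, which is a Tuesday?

2058-01-07

January 2058 starts on a Tuesday, so its 1st Monday is 2058-01-07 (6 days in).
2058-01-07 is after 2058-01-01, so that is the next one.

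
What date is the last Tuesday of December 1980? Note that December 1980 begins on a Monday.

December 1980 begins on a Monday, so the first Tuesday is December 2 (1 day later).
December 1980 has 31 days. Adding weeks: 2, 9, 16, 23, 30 — the last one ≤ 31 is the 30th.

December 30, 1980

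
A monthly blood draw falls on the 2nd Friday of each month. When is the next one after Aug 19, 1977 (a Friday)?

Sep 9, 1977

Aug 1977 starts on a Monday; its first Friday is the 5th, so the 2nd Friday is the 12th — Aug 12, 1977.
That is not after Aug 19, 1977, so look at Sep 1977.
Sep 1977 starts on a Thursday; its first Friday is the 2nd, so the 2nd Friday is the 9th — Sep 9, 1977.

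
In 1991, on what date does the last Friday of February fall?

The first Friday of February 1991 is February 1.
February 1991 has 28 days. Adding weeks: 1, 8, 15, 22 — the last one ≤ 28 is the 22nd.

February 22, 1991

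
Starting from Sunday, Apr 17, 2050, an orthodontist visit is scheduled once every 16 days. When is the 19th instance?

Jan 30, 2051

The 19th occurrence is 18 intervals after the first: 18 × 16 = 288 days after Apr 17, 2050.
Apr has 30 days — 13 days to the end of Apr leaves 275.
May has 31 days (244 left).
Jun has 30 days (214 left).
Jul has 31 days (183 left).
Aug has 31 days (152 left).
Sep has 30 days (122 left).
Oct has 31 days (91 left).
Nov has 30 days (61 left).
Dec has 31 days (30 left).
30 days into Jan → Jan 30, 2051.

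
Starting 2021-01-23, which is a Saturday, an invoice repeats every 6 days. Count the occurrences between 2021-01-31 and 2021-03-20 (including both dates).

8

Occurrences land 6·i days after 2021-01-23 for i = 0, 1, 2, …
2021-01-31 is 8 days after the start; 8 ÷ 6 = 1 remainder 2; since the remainder is 2, round up to i = 2. First occurrence in the window: #3 on 2021-02-04 (2×6 = 12 days in).
2021-03-20 is 56 days after the start; 56 ÷ 6 = 9 remainder 2. Last occurrence in the window: #10 on 2021-03-18.
Occurrences #3 through #10: 8 in total.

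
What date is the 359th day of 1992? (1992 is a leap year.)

24 December 1992

January has 31 days (359 − 31 = 328 remain).
February has 29 days (328 − 29 = 299 remain).
March has 31 days (299 − 31 = 268 remain).
April has 30 days (268 − 30 = 238 remain).
May has 31 days (238 − 31 = 207 remain).
June has 30 days (207 − 30 = 177 remain).
July has 31 days (177 − 31 = 146 remain).
August has 31 days (146 − 31 = 115 remain).
September has 30 days (115 − 30 = 85 remain).
October has 31 days (85 − 31 = 54 remain).
November has 30 days (54 − 30 = 24 remain).
24 into December → December 24.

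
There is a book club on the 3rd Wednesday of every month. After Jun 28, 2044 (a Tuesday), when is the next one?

Jul 20, 2044

Jun 2044 starts on a Wednesday; its first Wednesday is the 1st, so the 3rd Wednesday is the 15th — Jun 15, 2044.
That is not after Jun 28, 2044, so look at Jul 2044.
Jul 2044 starts on a Friday; its first Wednesday is the 6th, so the 3rd Wednesday is the 20th — Jul 20, 2044.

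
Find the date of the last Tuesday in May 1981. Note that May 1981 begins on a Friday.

May 1981 begins on a Friday, so the first Tuesday is May 5 (4 days later).
May 1981 has 31 days. Adding weeks: 5, 12, 19, 26 — the last one ≤ 31 is the 26th.

May 26, 1981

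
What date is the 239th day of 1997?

Jan has 31 days (239 − 31 = 208 remain).
Feb has 28 days (208 − 28 = 180 remain).
Mar has 31 days (180 − 31 = 149 remain).
Apr has 30 days (149 − 30 = 119 remain).
May has 31 days (119 − 31 = 88 remain).
Jun has 30 days (88 − 30 = 58 remain).
Jul has 31 days (58 − 31 = 27 remain).
27 into Aug → Aug 27.

Aug 27, 1997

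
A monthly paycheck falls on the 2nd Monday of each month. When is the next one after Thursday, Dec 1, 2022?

Dec 2022 starts on a Thursday; its first Monday is the 5th, so the 2nd Monday is the 12th — Dec 12, 2022.
Dec 12, 2022 is after Dec 1, 2022, so that is the next one.

Dec 12, 2022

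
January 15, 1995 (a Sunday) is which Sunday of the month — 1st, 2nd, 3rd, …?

3rd

Day 15 falls in week ⌈15/7⌉ of the month.
Days 1–7 hold the 1st Sunday, 8–14 the 2nd, 15–21 the 3rd, 22–28 the 4th, 29–31 the 5th.
15 is in the range for the 3rd.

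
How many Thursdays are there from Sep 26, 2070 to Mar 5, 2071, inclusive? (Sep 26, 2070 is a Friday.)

Sep 26, 2070 is a Friday; the first Thursday on or after it is Oct 2, 2070 (6 days later).
From Oct 2, 2070 to Mar 5, 2071: 29 + 30 + 31 + 31 + 28 + 5 = 154 days (rest of Oct, Nov, Dec, Jan, Feb, Mar).
154 ÷ 7 = 22 full weeks with remainder 0, so 22 more Thursdays after the first → 23.

23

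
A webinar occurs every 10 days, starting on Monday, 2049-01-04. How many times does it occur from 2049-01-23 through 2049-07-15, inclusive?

Occurrences land 10·i days after 2049-01-04 for i = 0, 1, 2, …
2049-01-23 is 19 days after the start; 19 ÷ 10 = 1 remainder 9; since the remainder is 9, round up to i = 2. First occurrence in the window: #3 on 2049-01-24 (2×10 = 20 days in).
2049-07-15 is 192 days after the start; 192 ÷ 10 = 19 remainder 2. Last occurrence in the window: #20 on 2049-07-13.
Occurrences #3 through #20: 18 in total.

18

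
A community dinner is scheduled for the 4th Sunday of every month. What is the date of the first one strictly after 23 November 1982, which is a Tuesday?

November 1982 starts on a Monday; its first Sunday is the 7th, so the 4th Sunday is the 28th — 28 November 1982.
28 November 1982 is after 23 November 1982, so that is the next one.

28 November 1982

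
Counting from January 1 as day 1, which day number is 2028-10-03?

Days in months before October: 31 + 29 + 31 + 30 + 31 + 30 + 31 + 31 + 30 = 274.
Plus 3 days into October → day 277.

277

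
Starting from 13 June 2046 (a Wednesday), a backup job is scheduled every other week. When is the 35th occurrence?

2 October 2047

The 35th occurrence is 34 intervals after the first: 34 × 14 = 476 days after 13 June 2046.
June has 30 days — 17 days to the end of June leaves 459.
From end of June to end of 2046 is 184 days (275 left).
January has 31 days (244 left).
February has 28 days (216 left).
March has 31 days (185 left).
April has 30 days (155 left).
May has 31 days (124 left).
June has 30 days (94 left).
July has 31 days (63 left).
August has 31 days (32 left).
September has 30 days (2 left).
2 days into October → 2 October 2047.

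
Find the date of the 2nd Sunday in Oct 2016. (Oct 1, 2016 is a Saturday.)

Oct 9, 2016

Oct 2016 begins on a Saturday, so the first Sunday is Oct 2 (1 day later).
The 2nd Sunday is 1 weeks later: 2 + 7 = 9.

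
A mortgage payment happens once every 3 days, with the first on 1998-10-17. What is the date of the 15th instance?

1998-11-28

The 15th occurrence is 14 intervals after the first: 14 × 3 = 42 days after 1998-10-17.
October has 31 days — 14 days to the end of October leaves 28.
28 days into November → 1998-11-28.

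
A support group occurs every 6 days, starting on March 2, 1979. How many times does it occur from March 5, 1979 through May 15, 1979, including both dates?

Occurrences land 6·i days after March 2, 1979 for i = 0, 1, 2, …
March 5, 1979 is 3 days after the start; 3 ÷ 6 = 0 remainder 3; since the remainder is 3, round up to i = 1. First occurrence in the window: #2 on March 8, 1979 (1×6 = 6 days in).
May 15, 1979 is 74 days after the start; 74 ÷ 6 = 12 remainder 2. Last occurrence in the window: #13 on May 13, 1979.
Occurrences #2 through #13: 12 in total.

12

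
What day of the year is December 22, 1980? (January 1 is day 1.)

357

Days in months before December: 31 + 29 + 31 + 30 + 31 + 30 + 31 + 31 + 30 + 31 + 30 = 335.
Plus 22 days into December → day 357.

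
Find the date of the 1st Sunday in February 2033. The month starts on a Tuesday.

February 2033 begins on a Tuesday, so the first Sunday is February 6 (5 days later).

February 6, 2033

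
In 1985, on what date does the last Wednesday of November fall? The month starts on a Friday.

November 1985 begins on a Friday, so the first Wednesday is November 6 (5 days later).
November 1985 has 30 days. Adding weeks: 6, 13, 20, 27 — the last one ≤ 30 is the 27th.

27 November 1985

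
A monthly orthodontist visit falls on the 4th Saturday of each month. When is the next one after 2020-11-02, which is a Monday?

November 2020 starts on a Sunday; its first Saturday is the 7th, so the 4th Saturday is the 28th — 2020-11-28.
2020-11-28 is after 2020-11-02, so that is the next one.

2020-11-28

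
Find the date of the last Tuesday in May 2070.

The first Tuesday of May 2070 is May 6.
May 2070 has 31 days. Adding weeks: 6, 13, 20, 27 — the last one ≤ 31 is the 27th.

2070-05-27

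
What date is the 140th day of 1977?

January has 31 days (140 − 31 = 109 remain).
February has 28 days (109 − 28 = 81 remain).
March has 31 days (81 − 31 = 50 remain).
April has 30 days (50 − 30 = 20 remain).
20 into May → May 20.

20 May 1977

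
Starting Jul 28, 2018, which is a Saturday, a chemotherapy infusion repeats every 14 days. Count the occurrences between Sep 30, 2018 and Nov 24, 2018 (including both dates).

4

Occurrences land 14·i days after Jul 28, 2018 for i = 0, 1, 2, …
Sep 30, 2018 is 64 days after the start; 64 ÷ 14 = 4 remainder 8; since the remainder is 8, round up to i = 5. First occurrence in the window: #6 on Oct 6, 2018 (5×14 = 70 days in).
Nov 24, 2018 is 119 days after the start; 119 ÷ 14 = 8 remainder 7. Last occurrence in the window: #9 on Nov 17, 2018.
Occurrences #6 through #9: 4 in total.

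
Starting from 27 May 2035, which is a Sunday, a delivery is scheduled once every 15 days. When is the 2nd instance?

The 2nd occurrence is 1 interval after the first: 1 × 15 = 15 days after 27 May 2035.
May has 31 days — 4 days to the end of May leaves 11.
11 days into June → 11 June 2035.

11 June 2035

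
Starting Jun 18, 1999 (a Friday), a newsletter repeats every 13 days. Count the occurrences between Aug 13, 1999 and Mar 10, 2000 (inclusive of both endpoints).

16

Occurrences land 13·i days after Jun 18, 1999 for i = 0, 1, 2, …
Aug 13, 1999 is 56 days after the start; 56 ÷ 13 = 4 remainder 4; since the remainder is 4, round up to i = 5. First occurrence in the window: #6 on Aug 22, 1999 (5×13 = 65 days in).
Mar 10, 2000 is 266 days after the start; 266 ÷ 13 = 20 remainder 6. Last occurrence in the window: #21 on Mar 4, 2000.
Occurrences #6 through #21: 16 in total.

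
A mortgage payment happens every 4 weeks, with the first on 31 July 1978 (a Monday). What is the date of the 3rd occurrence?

The 3rd occurrence is 2 intervals after the first: 2 × 28 = 56 days after 31 July 1978.
July has 31 days — 0 days to the end of July leaves 56.
August has 31 days (25 left).
25 days into September → 25 September 1978.

25 September 1978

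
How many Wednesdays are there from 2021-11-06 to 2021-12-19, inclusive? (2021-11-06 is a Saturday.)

6

2021-11-06 is a Saturday; the first Wednesday on or after it is 2021-11-10 (4 days later).
From 2021-11-10 to 2021-12-19: 20 + 19 = 39 days (rest of November, December).
39 ÷ 7 = 5 full weeks with remainder 4, so 5 more Wednesdays after the first → 6.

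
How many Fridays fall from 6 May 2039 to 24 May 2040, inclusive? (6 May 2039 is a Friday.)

6 May 2039 is a Friday; the first Friday on or after it is 6 May 2039.
From 6 May 2039 to 24 May 2040: 239 + 145 = 384 days (rest of 2039, to 24 May 2040 in 2040).
384 ÷ 7 = 54 full weeks with remainder 6, so 54 more Fridays after the first → 55.

55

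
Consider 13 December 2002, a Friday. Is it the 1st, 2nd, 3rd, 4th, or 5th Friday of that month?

2nd

Day 13 falls in week ⌈13/7⌉ of the month.
Days 1–7 hold the 1st Friday, 8–14 the 2nd, 15–21 the 3rd, 22–28 the 4th, 29–31 the 5th.
13 is in the range for the 2nd.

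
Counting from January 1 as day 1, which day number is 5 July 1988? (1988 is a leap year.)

Days in months before July: 31 + 29 + 31 + 30 + 31 + 30 = 182.
Plus 5 days into July → day 187.

187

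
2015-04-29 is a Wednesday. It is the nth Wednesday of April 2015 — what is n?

Day 29 falls in week ⌈29/7⌉ of the month.
Days 1–7 hold the 1st Wednesday, 8–14 the 2nd, 15–21 the 3rd, 22–28 the 4th, 29–31 the 5th.
29 is in the range for the 5th.

5th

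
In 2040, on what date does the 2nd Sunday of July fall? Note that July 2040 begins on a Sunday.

8 July 2040

July 2040 begins on a Sunday, so the first Sunday is July 1.
The 2nd Sunday is 1 weeks later: 1 + 7 = 8.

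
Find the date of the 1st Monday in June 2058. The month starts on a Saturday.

2058-06-03

June 2058 begins on a Saturday, so the first Monday is June 3 (2 days later).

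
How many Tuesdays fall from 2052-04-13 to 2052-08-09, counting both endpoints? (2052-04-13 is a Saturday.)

2052-04-13 is a Saturday; the first Tuesday on or after it is 2052-04-16 (3 days later).
From 2052-04-16 to 2052-08-09: 14 + 31 + 30 + 31 + 9 = 115 days (rest of April, May, June, July, August).
115 ÷ 7 = 16 full weeks with remainder 3, so 16 more Tuesdays after the first → 17.

17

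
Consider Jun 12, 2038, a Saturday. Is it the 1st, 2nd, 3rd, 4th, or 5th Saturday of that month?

2nd

Day 12 falls in week ⌈12/7⌉ of the month.
Days 1–7 hold the 1st Saturday, 8–14 the 2nd, 15–21 the 3rd, 22–28 the 4th, 29–31 the 5th.
12 is in the range for the 2nd.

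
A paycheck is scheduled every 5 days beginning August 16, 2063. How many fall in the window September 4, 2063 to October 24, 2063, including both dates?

Occurrences land 5·i days after August 16, 2063 for i = 0, 1, 2, …
September 4, 2063 is 19 days after the start; 19 ÷ 5 = 3 remainder 4; since the remainder is 4, round up to i = 4. First occurrence in the window: #5 on September 5, 2063 (4×5 = 20 days in).
October 24, 2063 is 69 days after the start; 69 ÷ 5 = 13 remainder 4. Last occurrence in the window: #14 on October 20, 2063.
Occurrences #5 through #14: 10 in total.

10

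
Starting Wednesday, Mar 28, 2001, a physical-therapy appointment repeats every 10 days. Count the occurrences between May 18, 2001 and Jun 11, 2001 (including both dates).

Occurrences land 10·i days after Mar 28, 2001 for i = 0, 1, 2, …
May 18, 2001 is 51 days after the start; 51 ÷ 10 = 5 remainder 1; since the remainder is 1, round up to i = 6. First occurrence in the window: #7 on May 27, 2001 (6×10 = 60 days in).
Jun 11, 2001 is 75 days after the start; 75 ÷ 10 = 7 remainder 5. Last occurrence in the window: #8 on Jun 6, 2001.
Occurrences #7 through #8: 2 in total.

2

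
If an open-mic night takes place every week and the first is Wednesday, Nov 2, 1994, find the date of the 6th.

The 6th occurrence is 5 intervals after the first: 5 × 7 = 35 days after Nov 2, 1994.
Nov has 30 days — 28 days to the end of Nov leaves 7.
7 days into Dec → Dec 7, 1994.

Dec 7, 1994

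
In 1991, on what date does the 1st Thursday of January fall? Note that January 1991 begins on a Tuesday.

January 1991 begins on a Tuesday, so the first Thursday is January 3 (2 days later).

1991-01-03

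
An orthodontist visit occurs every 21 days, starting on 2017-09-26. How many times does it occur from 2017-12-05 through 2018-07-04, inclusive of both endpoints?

10

Occurrences land 21·i days after 2017-09-26 for i = 0, 1, 2, …
2017-12-05 is 70 days after the start; 70 ÷ 21 = 3 remainder 7; since the remainder is 7, round up to i = 4. First occurrence in the window: #5 on 2017-12-19 (4×21 = 84 days in).
2018-07-04 is 281 days after the start; 281 ÷ 21 = 13 remainder 8. Last occurrence in the window: #14 on 2018-06-26.
Occurrences #5 through #14: 10 in total.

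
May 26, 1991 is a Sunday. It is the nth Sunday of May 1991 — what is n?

4th

Day 26 falls in week ⌈26/7⌉ of the month.
Days 1–7 hold the 1st Sunday, 8–14 the 2nd, 15–21 the 3rd, 22–28 the 4th, 29–31 the 5th.
26 is in the range for the 4th.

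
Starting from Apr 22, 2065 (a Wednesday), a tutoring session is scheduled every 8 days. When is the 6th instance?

Jun 1, 2065

The 6th occurrence is 5 intervals after the first: 5 × 8 = 40 days after Apr 22, 2065.
Apr has 30 days — 8 days to the end of Apr leaves 32.
May has 31 days (1 left).
1 day into Jun → Jun 1, 2065.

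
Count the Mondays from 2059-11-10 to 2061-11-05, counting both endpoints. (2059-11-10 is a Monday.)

104

2059-11-10 is a Monday; the first Monday on or after it is 2059-11-10.
From 2059-11-10 to 2061-11-05: 51 + 366 + 309 = 726 days (rest of 2059, 2060, to 2061-11-05 in 2061).
726 ÷ 7 = 103 full weeks with remainder 5, so 103 more Mondays after the first → 104.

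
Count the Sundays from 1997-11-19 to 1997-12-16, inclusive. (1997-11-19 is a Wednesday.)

4

1997-11-19 is a Wednesday; the first Sunday on or after it is 1997-11-23 (4 days later).
From 1997-11-23 to 1997-12-16: 7 + 16 = 23 days (rest of November, December).
23 ÷ 7 = 3 full weeks with remainder 2, so 3 more Sundays after the first → 4.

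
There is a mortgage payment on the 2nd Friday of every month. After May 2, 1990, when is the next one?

May 1990 starts on a Tuesday; its first Friday is the 4th, so the 2nd Friday is the 11th — May 11, 1990.
May 11, 1990 is after May 2, 1990, so that is the next one.

May 11, 1990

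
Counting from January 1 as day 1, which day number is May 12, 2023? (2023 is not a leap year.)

132

Days in months before May: 31 + 28 + 31 + 30 = 120.
Plus 12 days into May → day 132.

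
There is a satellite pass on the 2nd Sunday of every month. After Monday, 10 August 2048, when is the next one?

13 September 2048

August 2048 starts on a Saturday; its first Sunday is the 2nd, so the 2nd Sunday is the 9th — 9 August 2048.
That is not after 10 August 2048, so look at September 2048.
September 2048 starts on a Tuesday; its first Sunday is the 6th, so the 2nd Sunday is the 13th — 13 September 2048.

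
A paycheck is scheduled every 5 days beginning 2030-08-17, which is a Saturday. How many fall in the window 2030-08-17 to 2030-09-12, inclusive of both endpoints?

6

Occurrences land 5·i days after 2030-08-17 for i = 0, 1, 2, …
The window opens on the start date, so the first occurrence inside is #1 on 2030-08-17.
2030-09-12 is 26 days after the start; 26 ÷ 5 = 5 remainder 1. Last occurrence in the window: #6 on 2030-09-11.
Occurrences #1 through #6: 6 in total.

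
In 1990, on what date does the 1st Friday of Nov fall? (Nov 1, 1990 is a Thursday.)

Nov 1990 begins on a Thursday, so the first Friday is Nov 2 (1 day later).

Nov 2, 1990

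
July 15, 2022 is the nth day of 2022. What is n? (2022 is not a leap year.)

Days in months before July: 31 + 28 + 31 + 30 + 31 + 30 = 181.
Plus 15 days into July → day 196.

196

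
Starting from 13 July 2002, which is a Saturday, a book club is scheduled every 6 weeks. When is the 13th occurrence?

The 13th occurrence is 12 intervals after the first: 12 × 42 = 504 days after 13 July 2002.
July has 31 days — 18 days to the end of July leaves 486.
From end of July to end of 2002 is 153 days (333 left).
January has 31 days (302 left).
February has 28 days (274 left).
March has 31 days (243 left).
April has 30 days (213 left).
May has 31 days (182 left).
June has 30 days (152 left).
July has 31 days (121 left).
August has 31 days (90 left).
September has 30 days (60 left).
October has 31 days (29 left).
29 days into November → 29 November 2003.

29 November 2003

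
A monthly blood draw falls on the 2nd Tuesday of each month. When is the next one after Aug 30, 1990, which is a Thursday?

Aug 1990 starts on a Wednesday; its first Tuesday is the 7th, so the 2nd Tuesday is the 14th — Aug 14, 1990.
That is not after Aug 30, 1990, so look at Sep 1990.
Sep 1990 starts on a Saturday; its first Tuesday is the 4th, so the 2nd Tuesday is the 11th — Sep 11, 1990.

Sep 11, 1990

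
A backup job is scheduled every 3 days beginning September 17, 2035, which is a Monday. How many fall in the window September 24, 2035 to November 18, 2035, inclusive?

Occurrences land 3·i days after September 17, 2035 for i = 0, 1, 2, …
September 24, 2035 is 7 days after the start; 7 ÷ 3 = 2 remainder 1; since the remainder is 1, round up to i = 3. First occurrence in the window: #4 on September 26, 2035 (3×3 = 9 days in).
November 18, 2035 is 62 days after the start; 62 ÷ 3 = 20 remainder 2. Last occurrence in the window: #21 on November 16, 2035.
Occurrences #4 through #21: 18 in total.

18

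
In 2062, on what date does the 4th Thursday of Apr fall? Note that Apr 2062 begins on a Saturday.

Apr 27, 2062

Apr 2062 begins on a Saturday, so the first Thursday is Apr 6 (5 days later).
The 4th Thursday is 3 weeks later: 6 + 21 = 27.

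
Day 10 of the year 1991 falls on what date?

10 January 1991

10 into January → January 10.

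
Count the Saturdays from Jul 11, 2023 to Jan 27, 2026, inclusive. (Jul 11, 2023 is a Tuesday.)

Jul 11, 2023 is a Tuesday; the first Saturday on or after it is Jul 15, 2023 (4 days later).
From Jul 15, 2023 to Jan 27, 2026: 169 + 366 + 365 + 27 = 927 days (rest of 2023, 2024, 2025, to Jan 27, 2026 in 2026).
927 ÷ 7 = 132 full weeks with remainder 3, so 132 more Saturdays after the first → 133.

133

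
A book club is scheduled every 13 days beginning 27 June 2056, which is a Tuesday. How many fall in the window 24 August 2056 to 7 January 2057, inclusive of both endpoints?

10

Occurrences land 13·i days after 27 June 2056 for i = 0, 1, 2, …
24 August 2056 is 58 days after the start; 58 ÷ 13 = 4 remainder 6; since the remainder is 6, round up to i = 5. First occurrence in the window: #6 on 31 August 2056 (5×13 = 65 days in).
7 January 2057 is 194 days after the start; 194 ÷ 13 = 14 remainder 12. Last occurrence in the window: #15 on 26 December 2056.
Occurrences #6 through #15: 10 in total.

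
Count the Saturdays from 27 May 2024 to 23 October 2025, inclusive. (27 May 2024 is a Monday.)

27 May 2024 is a Monday; the first Saturday on or after it is 1 June 2024 (5 days later).
From 1 June 2024 to 23 October 2025: 213 + 296 = 509 days (rest of 2024, to 23 October 2025 in 2025).
509 ÷ 7 = 72 full weeks with remainder 5, so 72 more Saturdays after the first → 73.

73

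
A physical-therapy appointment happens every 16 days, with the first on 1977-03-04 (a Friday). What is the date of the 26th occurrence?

1978-04-08

The 26th occurrence is 25 intervals after the first: 25 × 16 = 400 days after 1977-03-04.
March has 31 days — 27 days to the end of March leaves 373.
April has 30 days (343 left).
May has 31 days (312 left).
June has 30 days (282 left).
July has 31 days (251 left).
August has 31 days (220 left).
September has 30 days (190 left).
October has 31 days (159 left).
November has 30 days (129 left).
December has 31 days (98 left).
January has 31 days (67 left).
February has 28 days (39 left).
March has 31 days (8 left).
8 days into April → 1978-04-08.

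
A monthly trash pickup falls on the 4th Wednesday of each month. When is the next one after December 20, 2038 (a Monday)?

December 22, 2038

December 2038 starts on a Wednesday; its first Wednesday is the 1st, so the 4th Wednesday is the 22nd — December 22, 2038.
December 22, 2038 is after December 20, 2038, so that is the next one.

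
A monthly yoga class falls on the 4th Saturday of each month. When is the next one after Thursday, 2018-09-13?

2018-09-22

September 2018 starts on a Saturday; its first Saturday is the 1st, so the 4th Saturday is the 22nd — 2018-09-22.
2018-09-22 is after 2018-09-13, so that is the next one.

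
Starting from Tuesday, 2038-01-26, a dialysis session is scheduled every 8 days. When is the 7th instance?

The 7th occurrence is 6 intervals after the first: 6 × 8 = 48 days after 2038-01-26.
January has 31 days — 5 days to the end of January leaves 43.
February has 28 days (15 left).
15 days into March → 2038-03-15.

2038-03-15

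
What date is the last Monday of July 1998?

27 July 1998

The first Monday of July 1998 is July 6.
July 1998 has 31 days. Adding weeks: 6, 13, 20, 27 — the last one ≤ 31 is the 27th.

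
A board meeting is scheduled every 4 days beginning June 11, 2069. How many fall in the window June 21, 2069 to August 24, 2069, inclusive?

Occurrences land 4·i days after June 11, 2069 for i = 0, 1, 2, …
June 21, 2069 is 10 days after the start; 10 ÷ 4 = 2 remainder 2; since the remainder is 2, round up to i = 3. First occurrence in the window: #4 on June 23, 2069 (3×4 = 12 days in).
August 24, 2069 is 74 days after the start; 74 ÷ 4 = 18 remainder 2. Last occurrence in the window: #19 on August 22, 2069.
Occurrences #4 through #19: 16 in total.

16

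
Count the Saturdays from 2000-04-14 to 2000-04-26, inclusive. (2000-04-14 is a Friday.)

2

2000-04-14 is a Friday; the first Saturday on or after it is 2000-04-15 (1 day later).
From 2000-04-15 to 2000-04-26 is 26 − 15 = 11 days.
11 ÷ 7 = 1 full weeks with remainder 4, so 1 more Saturdays after the first → 2.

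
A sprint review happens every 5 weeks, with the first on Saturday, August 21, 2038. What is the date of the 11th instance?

August 6, 2039

The 11th occurrence is 10 intervals after the first: 10 × 35 = 350 days after August 21, 2038.
August has 31 days — 10 days to the end of August leaves 340.
September has 30 days (310 left).
October has 31 days (279 left).
November has 30 days (249 left).
December has 31 days (218 left).
January has 31 days (187 left).
February has 28 days (159 left).
March has 31 days (128 left).
April has 30 days (98 left).
May has 31 days (67 left).
June has 30 days (37 left).
July has 31 days (6 left).
6 days into August → August 6, 2039.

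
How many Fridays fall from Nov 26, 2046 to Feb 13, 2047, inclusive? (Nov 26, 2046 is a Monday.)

11

Nov 26, 2046 is a Monday; the first Friday on or after it is Nov 30, 2046 (4 days later).
From Nov 30, 2046 to Feb 13, 2047: 0 + 31 + 31 + 13 = 75 days (rest of Nov, Dec, Jan, Feb).
75 ÷ 7 = 10 full weeks with remainder 5, so 10 more Fridays after the first → 11.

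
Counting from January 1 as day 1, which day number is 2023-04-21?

111

Days in months before April: 31 + 28 + 31 = 90.
Plus 21 days into April → day 111.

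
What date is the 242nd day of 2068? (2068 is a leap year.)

August 29, 2068

January has 31 days (242 − 31 = 211 remain).
February has 29 days (211 − 29 = 182 remain).
March has 31 days (182 − 31 = 151 remain).
April has 30 days (151 − 30 = 121 remain).
May has 31 days (121 − 31 = 90 remain).
June has 30 days (90 − 30 = 60 remain).
July has 31 days (60 − 31 = 29 remain).
29 into August → August 29.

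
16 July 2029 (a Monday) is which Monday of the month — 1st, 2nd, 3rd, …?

Day 16 falls in week ⌈16/7⌉ of the month.
Days 1–7 hold the 1st Monday, 8–14 the 2nd, 15–21 the 3rd, 22–28 the 4th, 29–31 the 5th.
16 is in the range for the 3rd.

3rd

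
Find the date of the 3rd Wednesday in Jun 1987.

Jun 17, 1987

Jun 1987 begins on a Monday, so the first Wednesday is Jun 3 (2 days later).
The 3rd Wednesday is 2 weeks later: 3 + 14 = 17.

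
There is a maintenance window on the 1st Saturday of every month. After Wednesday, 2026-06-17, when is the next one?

2026-07-04

June 2026 starts on a Monday, so its 1st Saturday is 2026-06-06 (5 days in).
That is not after 2026-06-17, so look at July 2026.
July 2026 starts on a Wednesday, so its 1st Saturday is 2026-07-04 (3 days in).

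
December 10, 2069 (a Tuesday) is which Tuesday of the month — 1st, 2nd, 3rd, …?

2nd

Day 10 falls in week ⌈10/7⌉ of the month.
Days 1–7 hold the 1st Tuesday, 8–14 the 2nd, 15–21 the 3rd, 22–28 the 4th, 29–31 the 5th.
10 is in the range for the 2nd.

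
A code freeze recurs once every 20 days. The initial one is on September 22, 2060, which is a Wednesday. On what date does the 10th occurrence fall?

March 21, 2061

The 10th occurrence is 9 intervals after the first: 9 × 20 = 180 days after September 22, 2060.
September has 30 days — 8 days to the end of September leaves 172.
October has 31 days (141 left).
November has 30 days (111 left).
December has 31 days (80 left).
January has 31 days (49 left).
February has 28 days (21 left).
21 days into March → March 21, 2061.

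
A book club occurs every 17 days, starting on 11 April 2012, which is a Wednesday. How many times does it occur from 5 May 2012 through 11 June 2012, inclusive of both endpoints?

Occurrences land 17·i days after 11 April 2012 for i = 0, 1, 2, …
5 May 2012 is 24 days after the start; 24 ÷ 17 = 1 remainder 7; since the remainder is 7, round up to i = 2. First occurrence in the window: #3 on 15 May 2012 (2×17 = 34 days in).
11 June 2012 is 61 days after the start; 61 ÷ 17 = 3 remainder 10. Last occurrence in the window: #4 on 1 June 2012.
Occurrences #3 through #4: 2 in total.

2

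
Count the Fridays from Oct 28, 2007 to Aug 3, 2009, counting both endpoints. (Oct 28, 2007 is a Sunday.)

Oct 28, 2007 is a Sunday; the first Friday on or after it is Nov 2, 2007 (5 days later).
From Nov 2, 2007 to Aug 3, 2009: 59 + 366 + 215 = 640 days (rest of 2007, 2008, to Aug 3, 2009 in 2009).
640 ÷ 7 = 91 full weeks with remainder 3, so 91 more Fridays after the first → 92.

92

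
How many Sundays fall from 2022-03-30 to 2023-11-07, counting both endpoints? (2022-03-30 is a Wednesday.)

2022-03-30 is a Wednesday; the first Sunday on or after it is 2022-04-03 (4 days later).
From 2022-04-03 to 2023-11-07: 272 + 311 = 583 days (rest of 2022, to 2023-11-07 in 2023).
583 ÷ 7 = 83 full weeks with remainder 2, so 83 more Sundays after the first → 84.

84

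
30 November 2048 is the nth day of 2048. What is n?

Days in months before November: 31 + 29 + 31 + 30 + 31 + 30 + 31 + 31 + 30 + 31 = 305.
Plus 30 days into November → day 335.

335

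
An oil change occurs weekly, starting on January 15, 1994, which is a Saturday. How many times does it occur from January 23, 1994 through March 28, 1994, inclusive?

9

Occurrences land 7·i days after January 15, 1994 for i = 0, 1, 2, …
January 23, 1994 is 8 days after the start; 8 ÷ 7 = 1 remainder 1; since the remainder is 1, round up to i = 2. First occurrence in the window: #3 on January 29, 1994 (2×7 = 14 days in).
March 28, 1994 is 72 days after the start; 72 ÷ 7 = 10 remainder 2. Last occurrence in the window: #11 on March 26, 1994.
Occurrences #3 through #11: 9 in total.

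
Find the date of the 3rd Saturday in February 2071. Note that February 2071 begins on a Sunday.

February 2071 begins on a Sunday, so the first Saturday is February 7 (6 days later).
The 3rd Saturday is 2 weeks later: 7 + 14 = 21.

2071-02-21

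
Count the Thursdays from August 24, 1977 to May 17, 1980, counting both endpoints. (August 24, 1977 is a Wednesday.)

143

August 24, 1977 is a Wednesday; the first Thursday on or after it is August 25, 1977 (1 day later).
From August 25, 1977 to May 17, 1980: 128 + 365 + 365 + 138 = 996 days (rest of 1977, 1978, 1979, to May 17, 1980 in 1980).
996 ÷ 7 = 142 full weeks with remainder 2, so 142 more Thursdays after the first → 143.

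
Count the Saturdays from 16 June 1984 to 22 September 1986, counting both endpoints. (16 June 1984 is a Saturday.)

119

16 June 1984 is a Saturday; the first Saturday on or after it is 16 June 1984.
From 16 June 1984 to 22 September 1986: 198 + 365 + 265 = 828 days (rest of 1984, 1985, to 22 September 1986 in 1986).
828 ÷ 7 = 118 full weeks with remainder 2, so 118 more Saturdays after the first → 119.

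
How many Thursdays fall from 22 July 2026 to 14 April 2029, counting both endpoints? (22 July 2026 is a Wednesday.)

22 July 2026 is a Wednesday; the first Thursday on or after it is 23 July 2026 (1 day later).
From 23 July 2026 to 14 April 2029: 161 + 365 + 366 + 104 = 996 days (rest of 2026, 2027, 2028, to 14 April 2029 in 2029).
996 ÷ 7 = 142 full weeks with remainder 2, so 142 more Thursdays after the first → 143.

143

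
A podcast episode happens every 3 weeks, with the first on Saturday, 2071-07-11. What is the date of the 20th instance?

2072-08-13

The 20th occurrence is 19 intervals after the first: 19 × 21 = 399 days after 2071-07-11.
July has 31 days — 20 days to the end of July leaves 379.
August has 31 days (348 left).
September has 30 days (318 left).
October has 31 days (287 left).
November has 30 days (257 left).
December has 31 days (226 left).
January has 31 days (195 left).
February has 29 days (166 left).
March has 31 days (135 left).
April has 30 days (105 left).
May has 31 days (74 left).
June has 30 days (44 left).
July has 31 days (13 left).
13 days into August → 2072-08-13.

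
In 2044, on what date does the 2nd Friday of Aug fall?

Aug 2044 begins on a Monday, so the first Friday is Aug 5 (4 days later).
The 2nd Friday is 1 weeks later: 5 + 7 = 12.

Aug 12, 2044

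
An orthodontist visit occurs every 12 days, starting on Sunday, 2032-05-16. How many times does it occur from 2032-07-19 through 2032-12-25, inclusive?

Occurrences land 12·i days after 2032-05-16 for i = 0, 1, 2, …
2032-07-19 is 64 days after the start; 64 ÷ 12 = 5 remainder 4; since the remainder is 4, round up to i = 6. First occurrence in the window: #7 on 2032-07-27 (6×12 = 72 days in).
2032-12-25 is 223 days after the start; 223 ÷ 12 = 18 remainder 7. Last occurrence in the window: #19 on 2032-12-18.
Occurrences #7 through #19: 13 in total.

13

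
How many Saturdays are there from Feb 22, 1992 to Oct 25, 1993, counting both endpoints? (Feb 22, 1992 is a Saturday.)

Feb 22, 1992 is a Saturday; the first Saturday on or after it is Feb 22, 1992.
From Feb 22, 1992 to Oct 25, 1993: 313 + 298 = 611 days (rest of 1992, to Oct 25, 1993 in 1993).
611 ÷ 7 = 87 full weeks with remainder 2, so 87 more Saturdays after the first → 88.

88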